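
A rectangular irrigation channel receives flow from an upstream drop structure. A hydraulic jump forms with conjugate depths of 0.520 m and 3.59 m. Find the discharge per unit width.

q = 6.13 m²/s

For a rectangular channel the momentum equation gives q² = ½·g·y₁·y₂·(y₁ + y₂) = ½×9.81×0.520×3.59×4.11 = 37.6.
q = √37.6 = 6.13 m²/s.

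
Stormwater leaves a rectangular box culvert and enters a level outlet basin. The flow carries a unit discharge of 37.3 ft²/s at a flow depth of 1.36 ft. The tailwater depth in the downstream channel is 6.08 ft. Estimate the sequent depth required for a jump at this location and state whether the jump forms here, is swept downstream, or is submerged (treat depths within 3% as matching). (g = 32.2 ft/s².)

y₂ = 7.32 ft; the jump is swept downstream

V₁ = q/y₁ = 37.3/1.36 = 27.4 ft/s. Fr₁ = V₁/√(g·y₁) = 27.4/√(32.2×1.36) = 4.14.
By Bélanger, y₂/y₁ = ½[√(1 + 8Fr₁²) − 1] = ½[√138.4 − 1] = 5.38.
y₂ = 5.38 × 1.36 = 7.32 ft.
Tailwater y_tw = 6.08 ft: y_tw < y₂, so the jump is swept downstream.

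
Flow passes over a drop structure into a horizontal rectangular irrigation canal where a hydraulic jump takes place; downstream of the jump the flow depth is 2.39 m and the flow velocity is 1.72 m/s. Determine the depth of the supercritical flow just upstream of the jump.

y₁ = 0.499 m

Fr₂ = V₂/√(g·y₂) = 1.72/√(9.81×2.39) = 0.355.
From the momentum equation (using Fr₂), y₁/y₂ = ½[√(1 + 8Fr₂²) − 1] = ½[√2.009 − 1] = 0.209.
y₁ = 0.209 × 2.39 = 0.499 m.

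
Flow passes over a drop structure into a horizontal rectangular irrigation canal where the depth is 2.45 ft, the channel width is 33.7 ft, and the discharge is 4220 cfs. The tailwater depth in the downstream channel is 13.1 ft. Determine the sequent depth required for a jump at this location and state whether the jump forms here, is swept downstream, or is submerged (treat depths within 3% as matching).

q = Q/b = 4220/33.7 = 125 ft²/s; V₁ = q/y₁ = 51.1 ft/s. Fr₁ = V₁/√(g·y₁) = 5.75.
Bélanger equation: y₂/y₁ = ½[√(1 + 8Fr₁²) − 1] = ½[√265.9 − 1] = 7.65.
y₂ = 7.65 × 2.45 = 18.8 ft.
Tailwater y_tw = 13.1 ft: y_tw < y₂, so the jump is swept downstream.

y₂ = 18.8 ft; the jump is swept downstream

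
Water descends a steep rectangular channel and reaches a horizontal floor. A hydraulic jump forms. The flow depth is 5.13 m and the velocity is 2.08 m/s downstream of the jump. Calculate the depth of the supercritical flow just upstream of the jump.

y₁ = 0.767 m

Fr₂ = V₂/√(g·y₂) = 2.08/√(9.81×5.13) = 0.293.
Applying the sequent-depth relation in reverse, y₁/y₂ = ½[√(1 + 8Fr₂²) − 1] = ½[√1.688 − 1] = 0.150.
y₁ = 0.150 × 5.13 = 0.767 m.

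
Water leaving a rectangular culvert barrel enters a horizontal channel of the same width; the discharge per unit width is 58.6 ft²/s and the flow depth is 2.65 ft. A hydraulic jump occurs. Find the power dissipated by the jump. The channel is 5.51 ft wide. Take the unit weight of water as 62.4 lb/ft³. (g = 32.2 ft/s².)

P = 59.0 hp

V₁ = q/y₁ = 58.6/2.65 = 22.1 ft/s. Fr₁ = V₁/√(g·y₁) = 22.1/√(32.2×2.65) = 2.39.
By Bélanger, y₂/y₁ = ½[√(1 + 8Fr₁²) − 1] = ½[√46.84 − 1] = 2.92.
y₂ = 2.92 × 2.65 = 7.74 ft.
Head loss: ΔE = (y₂ − y₁)³/(4y₁y₂) = (7.74 − 2.65)³/(4×2.65×7.74) = 132/82.1 = 1.61 ft.
Q = q·b = 58.6 × 5.51 = 323 cfs. P = γ·Q·ΔE/550 = 62.4 × 323 × 1.61 / 550 = 59.0 hp.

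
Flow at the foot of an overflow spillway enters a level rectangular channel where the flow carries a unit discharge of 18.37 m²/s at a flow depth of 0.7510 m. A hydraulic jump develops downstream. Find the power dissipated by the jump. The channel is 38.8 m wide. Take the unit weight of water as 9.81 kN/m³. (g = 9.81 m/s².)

P = 152712 kW

V₁ = q/y₁ = 18.37/0.7510 = 24.46 m/s. Fr₁ = V₁/√(g·y₁) = 24.46/√(9.81×0.7510) = 9.012.
Bélanger equation: y₂/y₁ = ½[√(1 + 8Fr₁²) − 1] = ½[√650.71 − 1] = 12.25.
y₂ = 12.25 × 0.7510 = 9.203 m.
Head loss: ΔE = (y₂ − y₁)³/(4y₁y₂) = (9.203 − 0.7510)³/(4×0.7510×9.203) = 603.8/27.65 = 21.84 m.
Q = q·b = 18.37 × 38.8 = 712.8 m³/s. P = γ·Q·ΔE = 9.81 × 712.8 × 21.84 = 152712 kW.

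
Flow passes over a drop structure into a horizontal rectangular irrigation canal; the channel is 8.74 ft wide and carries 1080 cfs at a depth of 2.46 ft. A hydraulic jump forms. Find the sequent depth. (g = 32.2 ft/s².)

q = Q/b = 1080/8.74 = 124 ft²/s; V₁ = q/y₁ = 50.2 ft/s. Fr₁ = V₁/√(g·y₁) = 5.64.
From the momentum equation for a rectangular channel, y₂/y₁ = ½[√(1 + 8Fr₁²) − 1] = ½[√255.8 − 1] = 7.50.
y₂ = 7.50 × 2.46 = 18.4 ft.

y₂ = 18.4 ft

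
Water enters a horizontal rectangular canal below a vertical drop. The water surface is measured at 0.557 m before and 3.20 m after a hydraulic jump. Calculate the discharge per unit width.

For a rectangular channel the momentum equation gives q² = ½·g·y₁·y₂·(y₁ + y₂) = ½×9.81×0.557×3.20×3.76 = 32.8.
q = √32.8 = 5.73 m²/s.

q = 5.73 m²/s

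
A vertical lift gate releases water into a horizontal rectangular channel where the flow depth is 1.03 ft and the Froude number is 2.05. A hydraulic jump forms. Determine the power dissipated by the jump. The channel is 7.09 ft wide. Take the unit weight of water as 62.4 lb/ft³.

P = 3.09 hp

Fr₁ = 2.05 (given).
Sequent-depth ratio: y₂/y₁ = ½[√(1 + 8Fr₁²) − 1] = ½[√34.62 − 1] = 2.44.
y₂ = 2.44 × 1.03 = 2.52 ft.
Head loss: ΔE = (y₂ − y₁)³/(4y₁y₂) = (2.52 − 1.03)³/(4×1.03×2.52) = 3.28/10.4 = 0.316 ft.
V₁ = Fr₁·√(g·y₁) = 2.05×√(32.2×1.03) = 11.8 ft/s; q = V₁·y₁ = 12.2 ft²/s. Q = q·b = 12.2 × 7.09 = 86.2 cfs. P = γ·Q·ΔE/550 = 62.4 × 86.2 × 0.316 / 550 = 3.09 hp.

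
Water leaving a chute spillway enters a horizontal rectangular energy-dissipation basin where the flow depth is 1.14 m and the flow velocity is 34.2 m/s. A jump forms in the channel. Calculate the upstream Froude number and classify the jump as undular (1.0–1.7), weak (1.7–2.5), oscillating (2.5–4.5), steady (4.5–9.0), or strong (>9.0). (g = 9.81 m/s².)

Fr₁ = V₁/√(g·y₁) = 34.2/√(9.81×1.14) = 10.2.
Fr₁ = 10.2 lies in the strong range.

Fr₁ = 10.2; strong jump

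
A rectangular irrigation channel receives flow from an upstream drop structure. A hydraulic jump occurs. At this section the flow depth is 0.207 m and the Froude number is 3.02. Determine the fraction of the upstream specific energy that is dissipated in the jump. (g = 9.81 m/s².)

ΔE/E₁ = 0.260 (26.0%)

Fr₁ = 3.02 (given).
Conjugate-depth relation: y₂/y₁ = ½[√(1 + 8Fr₁²) − 1] = ½[√73.96 − 1] = 3.80.
y₂ = 3.80 × 0.207 = 0.787 m.
E₁ = y₁(1 + Fr₁²/2) = 0.207×(1 + 3.02²/2) = 1.15 m. ΔE = (y₂ − y₁)³/(4y₁y₂) = 0.299 m. ΔE/E₁ = 0.299/1.15 = 0.260.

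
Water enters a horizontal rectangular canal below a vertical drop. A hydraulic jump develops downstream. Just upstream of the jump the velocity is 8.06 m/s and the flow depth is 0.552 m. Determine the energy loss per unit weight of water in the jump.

ΔE = 1.25 m

Fr₁ = V₁/√(g·y₁) = 8.06/√(9.81×0.552) = 3.46.
Bélanger equation: y₂/y₁ = ½[√(1 + 8Fr₁²) − 1] = ½[√96.97 − 1] = 4.42.
y₂ = 4.42 × 0.552 = 2.44 m.
q = V₁·y₁ = 8.06 × 0.552 = 4.45 m²/s. V₂ = q/y₂ = 4.45/2.44 = 1.82 m/s. E₁ = y₁ + V₁²/2g = 3.86 m; E₂ = y₂ + V₂²/2g = 2.61 m. ΔE = E₁ − E₂ = 1.25 m.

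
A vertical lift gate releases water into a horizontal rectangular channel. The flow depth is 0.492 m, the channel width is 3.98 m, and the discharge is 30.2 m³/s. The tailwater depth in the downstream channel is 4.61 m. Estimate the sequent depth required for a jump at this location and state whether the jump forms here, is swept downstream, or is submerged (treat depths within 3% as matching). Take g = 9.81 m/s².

q = Q/b = 30.2/3.98 = 7.59 m²/s; V₁ = q/y₁ = 15.4 m/s. Fr₁ = V₁/√(g·y₁) = 7.02.
By Bélanger, y₂/y₁ = ½[√(1 + 8Fr₁²) − 1] = ½[√395.3 − 1] = 9.44.
y₂ = 9.44 × 0.492 = 4.64 m.
Tailwater y_tw = 4.61 m: y_tw ≈ y₂, so the jump forms here.

y₂ = 4.64 m; the jump forms here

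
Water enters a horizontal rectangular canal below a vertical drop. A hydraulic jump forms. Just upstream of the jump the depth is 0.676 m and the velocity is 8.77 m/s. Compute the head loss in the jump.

Fr₁ = V₁/√(g·y₁) = 8.77/√(9.81×0.676) = 3.41.
From the momentum equation for a rectangular channel, y₂/y₁ = ½[√(1 + 8Fr₁²) − 1] = ½[√93.78 − 1] = 4.34.
y₂ = 4.34 × 0.676 = 2.94 m.
q = V₁·y₁ = 8.77 × 0.676 = 5.93 m²/s. V₂ = q/y₂ = 5.93/2.94 = 2.02 m/s. E₁ = y₁ + V₁²/2g = 4.60 m; E₂ = y₂ + V₂²/2g = 3.14 m. ΔE = E₁ − E₂ = 1.45 m.

ΔE = 1.45 m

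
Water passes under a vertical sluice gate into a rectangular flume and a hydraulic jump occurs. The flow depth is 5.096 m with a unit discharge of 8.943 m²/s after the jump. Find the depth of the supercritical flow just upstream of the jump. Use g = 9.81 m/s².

y₁ = 0.5652 m

V₂ = q/y₂ = 8.943/5.096 = 1.755 m/s; Fr₂ = V₂/√(g·y₂) = 0.2482.
Since the conjugate-depth ratio holds either way, y₁/y₂ = ½[√(1 + 8Fr₂²) − 1] = ½[√1.4928 − 1] = 0.1109.
y₁ = 0.1109 × 5.096 = 0.5652 m.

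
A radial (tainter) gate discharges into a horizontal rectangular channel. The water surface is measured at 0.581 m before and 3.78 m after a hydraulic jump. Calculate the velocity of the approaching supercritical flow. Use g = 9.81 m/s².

For a rectangular channel the momentum equation gives q² = ½·g·y₁·y₂·(y₁ + y₂) = ½×9.81×0.581×3.78×4.36 = 47.0.
q = √47.0 = 6.85 m²/s.
V₁ = q/y₁ = 6.85/0.581 = 11.8 m/s.

V₁ = 11.8 m/s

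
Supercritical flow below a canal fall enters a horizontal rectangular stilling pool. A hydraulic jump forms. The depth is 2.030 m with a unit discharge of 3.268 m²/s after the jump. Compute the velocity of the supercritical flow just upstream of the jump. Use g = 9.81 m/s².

V₂ = q/y₂ = 3.268/2.030 = 1.610 m/s; Fr₂ = V₂/√(g·y₂) = 0.3607.
From the momentum equation (using Fr₂), y₁/y₂ = ½[√(1 + 8Fr₂²) − 1] = ½[√2.0411 − 1] = 0.2143.
y₁ = 0.2143 × 2.030 = 0.4351 m.
V₁ = q/y₁ = 3.268/0.4351 = 7.511 m/s.

V₁ = 7.511 m/s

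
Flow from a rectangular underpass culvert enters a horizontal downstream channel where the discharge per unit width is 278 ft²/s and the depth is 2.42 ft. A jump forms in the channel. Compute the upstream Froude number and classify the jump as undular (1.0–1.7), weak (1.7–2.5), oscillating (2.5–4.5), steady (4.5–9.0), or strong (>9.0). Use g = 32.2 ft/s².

Fr₁ = 13.0; strong jump

V₁ = q/y₁ = 278/2.42 = 115 ft/s. Fr₁ = V₁/√(g·y₁) = 115/√(32.2×2.42) = 13.0.
Fr₁ = 13.0 lies in the strong range.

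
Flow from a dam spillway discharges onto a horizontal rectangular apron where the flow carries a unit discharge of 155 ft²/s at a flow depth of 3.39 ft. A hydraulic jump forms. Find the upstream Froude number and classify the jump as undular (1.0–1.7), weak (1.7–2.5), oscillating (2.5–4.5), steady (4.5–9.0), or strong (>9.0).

Fr₁ = 4.38; oscillating jump

V₁ = q/y₁ = 155/3.39 = 45.7 ft/s. Fr₁ = V₁/√(g·y₁) = 45.7/√(32.2×3.39) = 4.38.
Fr₁ = 4.38 lies in the oscillating range.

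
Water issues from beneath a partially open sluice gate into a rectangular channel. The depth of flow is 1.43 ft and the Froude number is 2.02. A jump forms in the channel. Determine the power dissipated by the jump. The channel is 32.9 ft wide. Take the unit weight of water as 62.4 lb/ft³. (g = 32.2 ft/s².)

Fr₁ = 2.02 (given).
Bélanger equation: y₂/y₁ = ½[√(1 + 8Fr₁²) − 1] = ½[√33.64 − 1] = 2.40.
y₂ = 2.40 × 1.43 = 3.43 ft.
Head loss: ΔE = (y₂ − y₁)³/(4y₁y₂) = (3.43 − 1.43)³/(4×1.43×3.43) = 8.03/19.6 = 0.409 ft.
V₁ = Fr₁·√(g·y₁) = 2.02×√(32.2×1.43) = 13.7 ft/s; q = V₁·y₁ = 19.6 ft²/s. Q = q·b = 19.6 × 32.9 = 645 cfs. P = γ·Q·ΔE/550 = 62.4 × 645 × 0.409 / 550 = 29.9 hp.

P = 29.9 hp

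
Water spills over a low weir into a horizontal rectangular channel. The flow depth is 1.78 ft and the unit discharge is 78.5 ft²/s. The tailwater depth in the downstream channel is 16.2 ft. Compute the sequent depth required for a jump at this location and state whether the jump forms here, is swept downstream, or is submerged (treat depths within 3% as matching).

V₁ = q/y₁ = 78.5/1.78 = 44.1 ft/s. Fr₁ = V₁/√(g·y₁) = 44.1/√(32.2×1.78) = 5.83.
Sequent-depth ratio: y₂/y₁ = ½[√(1 + 8Fr₁²) − 1] = ½[√272.5 − 1] = 7.75.
y₂ = 7.75 × 1.78 = 13.8 ft.
Tailwater y_tw = 16.2 ft: y_tw > y₂, so the jump is submerged.

y₂ = 13.8 ft; the jump is submerged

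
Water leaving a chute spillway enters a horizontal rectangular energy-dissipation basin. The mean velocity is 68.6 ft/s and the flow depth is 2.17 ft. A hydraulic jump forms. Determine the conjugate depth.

y₂ = 24.1 ft

Fr₁ = V₁/√(g·y₁) = 68.6/√(32.2×2.17) = 8.21.
By Bélanger, y₂/y₁ = ½[√(1 + 8Fr₁²) − 1] = ½[√539.8 − 1] = 11.1.
y₂ = 11.1 × 2.17 = 24.1 ft.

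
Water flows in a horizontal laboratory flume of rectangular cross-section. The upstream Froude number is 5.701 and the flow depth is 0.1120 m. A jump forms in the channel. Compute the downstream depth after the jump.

Fr₁ = 5.701 (given).
From the momentum equation for a rectangular channel, y₂/y₁ = ½[√(1 + 8Fr₁²) − 1] = ½[√261.01 − 1] = 7.578.
y₂ = 7.578 × 0.1120 = 0.8487 m.

y₂ = 0.8487 m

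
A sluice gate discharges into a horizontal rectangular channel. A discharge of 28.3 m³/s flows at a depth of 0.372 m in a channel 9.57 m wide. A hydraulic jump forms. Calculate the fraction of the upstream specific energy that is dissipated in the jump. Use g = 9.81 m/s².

q = Q/b = 28.3/9.57 = 2.96 m²/s; V₁ = q/y₁ = 7.95 m/s. Fr₁ = V₁/√(g·y₁) = 4.16.
By Bélanger, y₂/y₁ = ½[√(1 + 8Fr₁²) − 1] = ½[√139.5 − 1] = 5.41.
y₂ = 5.41 × 0.372 = 2.01 m.
E₁ = y₁ + V₁²/2g = 3.59 m. ΔE = (y₂ − y₁)³/(4y₁y₂) = 1.47 m. ΔE/E₁ = 1.47/3.59 = 0.410.

ΔE/E₁ = 0.410 (41.0%)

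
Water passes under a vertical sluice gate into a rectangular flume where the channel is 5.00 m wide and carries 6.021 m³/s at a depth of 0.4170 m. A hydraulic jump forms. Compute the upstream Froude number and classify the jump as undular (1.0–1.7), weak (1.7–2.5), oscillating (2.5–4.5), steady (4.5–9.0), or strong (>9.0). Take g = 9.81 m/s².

Fr₁ = 1.428; undular jump

q = Q/b = 6.021/5.00 = 1.204 m²/s; V₁ = q/y₁ = 2.888 m/s. Fr₁ = V₁/√(g·y₁) = 1.428.
Fr₁ = 1.428 lies in the undular range.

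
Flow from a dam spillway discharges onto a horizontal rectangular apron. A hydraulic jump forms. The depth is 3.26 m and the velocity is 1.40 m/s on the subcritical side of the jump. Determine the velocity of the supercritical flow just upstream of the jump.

Fr₂ = V₂/√(g·y₂) = 1.40/√(9.81×3.26) = 0.248.
Applying the sequent-depth relation in reverse, y₁/y₂ = ½[√(1 + 8Fr₂²) − 1] = ½[√1.490 − 1] = 0.110.
y₁ = 0.110 × 3.26 = 0.360 m.
V₁ = q/y₁ = 4.56/0.360 = 12.7 m/s.

V₁ = 12.7 m/s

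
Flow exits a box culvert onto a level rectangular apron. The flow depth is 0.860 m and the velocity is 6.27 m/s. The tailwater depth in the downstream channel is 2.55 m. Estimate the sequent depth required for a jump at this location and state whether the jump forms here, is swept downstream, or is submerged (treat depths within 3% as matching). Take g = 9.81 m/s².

y₂ = 2.23 m; the jump is submerged

Fr₁ = V₁/√(g·y₁) = 6.27/√(9.81×0.860) = 2.16.
From the momentum equation for a rectangular channel, y₂/y₁ = ½[√(1 + 8Fr₁²) − 1] = ½[√38.28 − 1] = 2.59.
y₂ = 2.59 × 0.860 = 2.23 m.
Tailwater y_tw = 2.55 m: y_tw > y₂, so the jump is submerged.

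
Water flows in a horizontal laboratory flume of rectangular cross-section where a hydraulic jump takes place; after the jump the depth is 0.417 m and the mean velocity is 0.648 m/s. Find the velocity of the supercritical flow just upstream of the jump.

V₁ = 3.71 m/s

Fr₂ = V₂/√(g·y₂) = 0.648/√(9.81×0.417) = 0.320.
The Bélanger relation is symmetric: y₁/y₂ = ½[√(1 + 8Fr₂²) − 1] = ½[√1.821 − 1] = 0.175.
y₁ = 0.175 × 0.417 = 0.0729 m.
V₁ = q/y₁ = 0.270/0.0729 = 3.71 m/s.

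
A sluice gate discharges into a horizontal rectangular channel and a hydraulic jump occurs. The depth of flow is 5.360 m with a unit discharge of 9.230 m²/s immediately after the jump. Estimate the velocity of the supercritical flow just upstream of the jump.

V₁ = 16.83 m/s

V₂ = q/y₂ = 9.230/5.360 = 1.722 m/s; Fr₂ = V₂/√(g·y₂) = 0.2375.
Applying the sequent-depth relation in reverse, y₁/y₂ = ½[√(1 + 8Fr₂²) − 1] = ½[√1.4512 − 1] = 0.1023.
y₁ = 0.1023 × 5.360 = 0.5484 m.
V₁ = q/y₁ = 9.230/0.5484 = 16.83 m/s.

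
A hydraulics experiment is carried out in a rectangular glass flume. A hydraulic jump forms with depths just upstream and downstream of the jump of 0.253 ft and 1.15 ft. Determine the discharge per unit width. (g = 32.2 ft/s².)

q = 2.56 ft²/s

For a rectangular channel the momentum equation gives q² = ½·g·y₁·y₂·(y₁ + y₂) = ½×32.2×0.253×1.15×1.40 = 6.57.
q = √6.57 = 2.56 ft²/s.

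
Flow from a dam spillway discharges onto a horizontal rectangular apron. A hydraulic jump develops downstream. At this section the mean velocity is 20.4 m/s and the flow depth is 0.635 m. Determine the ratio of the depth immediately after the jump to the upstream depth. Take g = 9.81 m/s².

Fr₁ = V₁/√(g·y₁) = 20.4/√(9.81×0.635) = 8.17.
Conjugate-depth relation: y₂/y₁ = ½[√(1 + 8Fr₁²) − 1] = ½[√535.5 − 1] = 11.1.

y₂/y₁ = 11.1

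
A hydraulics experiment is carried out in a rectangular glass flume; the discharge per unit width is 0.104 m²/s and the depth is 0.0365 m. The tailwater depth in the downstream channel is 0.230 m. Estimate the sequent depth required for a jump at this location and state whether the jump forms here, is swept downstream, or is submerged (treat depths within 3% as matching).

y₂ = 0.228 m; the jump forms here

V₁ = q/y₁ = 0.104/0.0365 = 2.85 m/s. Fr₁ = V₁/√(g·y₁) = 2.85/√(9.81×0.0365) = 4.76.
By Bélanger, y₂/y₁ = ½[√(1 + 8Fr₁²) − 1] = ½[√182.4 − 1] = 6.25.
y₂ = 6.25 × 0.0365 = 0.228 m.
Tailwater y_tw = 0.230 m: y_tw ≈ y₂, so the jump forms here.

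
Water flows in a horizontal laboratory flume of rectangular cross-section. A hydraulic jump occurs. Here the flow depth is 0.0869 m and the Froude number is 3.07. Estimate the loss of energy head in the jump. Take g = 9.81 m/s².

Fr₁ = 3.07 (given).
Bélanger equation: y₂/y₁ = ½[√(1 + 8Fr₁²) − 1] = ½[√76.40 − 1] = 3.87.
y₂ = 3.87 × 0.0869 = 0.336 m.
V₁ = Fr₁·√(g·y₁) = 3.07×√(9.81×0.0869) = 2.83 m/s; q = V₁·y₁ = 0.246 m²/s. V₂ = q/y₂ = 0.246/0.336 = 0.732 m/s. E₁ = y₁ + V₁²/2g = 0.496 m; E₂ = y₂ + V₂²/2g = 0.364 m. ΔE = E₁ − E₂ = 0.133 m.

ΔE = 0.133 m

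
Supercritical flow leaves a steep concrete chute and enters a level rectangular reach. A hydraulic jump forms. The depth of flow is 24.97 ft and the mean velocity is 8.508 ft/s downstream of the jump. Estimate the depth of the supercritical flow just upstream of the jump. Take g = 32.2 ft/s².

Fr₂ = V₂/√(g·y₂) = 8.508/√(32.2×24.97) = 0.3000.
The Bélanger relation is symmetric: y₁/y₂ = ½[√(1 + 8Fr₂²) − 1] = ½[√1.7202 − 1] = 0.1558.
y₁ = 0.1558 × 24.97 = 3.890 ft.

y₁ = 3.890 ft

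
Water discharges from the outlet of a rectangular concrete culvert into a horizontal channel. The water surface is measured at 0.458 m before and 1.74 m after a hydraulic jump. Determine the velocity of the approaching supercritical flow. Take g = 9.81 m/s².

For a rectangular channel the momentum equation gives q² = ½·g·y₁·y₂·(y₁ + y₂) = ½×9.81×0.458×1.74×2.20 = 8.59.
q = √8.59 = 2.93 m²/s.
V₁ = q/y₁ = 2.93/0.458 = 6.40 m/s.

V₁ = 6.40 m/s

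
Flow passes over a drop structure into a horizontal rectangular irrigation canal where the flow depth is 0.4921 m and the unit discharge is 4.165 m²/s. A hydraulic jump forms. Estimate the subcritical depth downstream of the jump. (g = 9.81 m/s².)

y₂ = 2.446 m

V₁ = q/y₁ = 4.165/0.4921 = 8.464 m/s. Fr₁ = V₁/√(g·y₁) = 8.464/√(9.81×0.4921) = 3.852.
From the momentum equation for a rectangular channel, y₂/y₁ = ½[√(1 + 8Fr₁²) − 1] = ½[√119.71 − 1] = 4.971.
y₂ = 4.971 × 0.4921 = 2.446 m.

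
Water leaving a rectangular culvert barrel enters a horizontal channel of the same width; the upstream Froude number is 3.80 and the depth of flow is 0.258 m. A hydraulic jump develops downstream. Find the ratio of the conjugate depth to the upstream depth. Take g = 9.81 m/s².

y₂/y₁ = 4.90

Fr₁ = 3.80 (given).
From the momentum equation for a rectangular channel, y₂/y₁ = ½[√(1 + 8Fr₁²) − 1] = ½[√116.5 − 1] = 4.90.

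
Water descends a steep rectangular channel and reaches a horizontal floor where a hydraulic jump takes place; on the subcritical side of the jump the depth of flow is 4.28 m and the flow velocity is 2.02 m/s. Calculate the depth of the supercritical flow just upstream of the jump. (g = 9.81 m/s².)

y₁ = 0.713 m

Fr₂ = V₂/√(g·y₂) = 2.02/√(9.81×4.28) = 0.312.
Since the conjugate-depth ratio holds either way, y₁/y₂ = ½[√(1 + 8Fr₂²) − 1] = ½[√1.777 − 1] = 0.167.
y₁ = 0.167 × 4.28 = 0.713 m.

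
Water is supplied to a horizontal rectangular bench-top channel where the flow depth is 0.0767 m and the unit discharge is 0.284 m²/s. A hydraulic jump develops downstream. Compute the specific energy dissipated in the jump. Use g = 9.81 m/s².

V₁ = q/y₁ = 0.284/0.0767 = 3.70 m/s. Fr₁ = V₁/√(g·y₁) = 3.70/√(9.81×0.0767) = 4.27.
By Bélanger, y₂/y₁ = ½[√(1 + 8Fr₁²) − 1] = ½[√146.8 − 1] = 5.56.
y₂ = 5.56 × 0.0767 = 0.426 m.
V₂ = q/y₂ = 0.284/0.426 = 0.666 m/s. E₁ = y₁ + V₁²/2g = 0.775 m; E₂ = y₂ + V₂²/2g = 0.449 m. ΔE = E₁ − E₂ = 0.327 m.

ΔE = 0.327 m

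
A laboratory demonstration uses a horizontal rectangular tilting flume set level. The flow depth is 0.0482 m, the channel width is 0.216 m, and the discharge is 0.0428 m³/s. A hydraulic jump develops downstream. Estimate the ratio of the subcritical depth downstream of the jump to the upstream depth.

y₂/y₁ = 7.97

q = Q/b = 0.0428/0.216 = 0.198 m²/s; V₁ = q/y₁ = 4.11 m/s. Fr₁ = V₁/√(g·y₁) = 5.98.
By Bélanger, y₂/y₁ = ½[√(1 + 8Fr₁²) − 1] = ½[√286.9 − 1] = 7.97.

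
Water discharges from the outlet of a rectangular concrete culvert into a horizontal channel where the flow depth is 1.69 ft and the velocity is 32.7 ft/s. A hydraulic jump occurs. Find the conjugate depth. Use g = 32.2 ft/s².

Fr₁ = V₁/√(g·y₁) = 32.7/√(32.2×1.69) = 4.43.
From the momentum equation for a rectangular channel, y₂/y₁ = ½[√(1 + 8Fr₁²) − 1] = ½[√158.2 − 1] = 5.79.
y₂ = 5.79 × 1.69 = 9.78 ft.

y₂ = 9.78 ft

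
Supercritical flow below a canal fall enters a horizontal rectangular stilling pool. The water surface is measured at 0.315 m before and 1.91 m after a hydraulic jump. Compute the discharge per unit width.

q = 2.56 m²/s

For a rectangular channel the momentum equation gives q² = ½·g·y₁·y₂·(y₁ + y₂) = ½×9.81×0.315×1.91×2.23 = 6.57.
q = √6.57 = 2.56 m²/s.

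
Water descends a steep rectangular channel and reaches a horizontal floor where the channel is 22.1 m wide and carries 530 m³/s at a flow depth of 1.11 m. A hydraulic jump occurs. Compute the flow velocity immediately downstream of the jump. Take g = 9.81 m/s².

q = Q/b = 530/22.1 = 24.0 m²/s; V₁ = q/y₁ = 21.6 m/s. Fr₁ = V₁/√(g·y₁) = 6.55.
Bélanger equation: y₂/y₁ = ½[√(1 + 8Fr₁²) − 1] = ½[√343.9 − 1] = 8.77.
y₂ = 8.77 × 1.11 = 9.74 m.
V₂ = q/y₂ = 24.0/9.74 = 2.46 m/s.

V₂ = 2.46 m/s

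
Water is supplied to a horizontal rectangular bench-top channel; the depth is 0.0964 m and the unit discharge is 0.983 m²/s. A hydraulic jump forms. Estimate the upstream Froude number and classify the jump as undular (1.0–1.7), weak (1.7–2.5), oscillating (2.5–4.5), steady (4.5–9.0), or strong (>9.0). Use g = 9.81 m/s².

V₁ = q/y₁ = 0.983/0.0964 = 10.2 m/s. Fr₁ = V₁/√(g·y₁) = 10.2/√(9.81×0.0964) = 10.5.
Fr₁ = 10.5 lies in the strong range.

Fr₁ = 10.5; strong jump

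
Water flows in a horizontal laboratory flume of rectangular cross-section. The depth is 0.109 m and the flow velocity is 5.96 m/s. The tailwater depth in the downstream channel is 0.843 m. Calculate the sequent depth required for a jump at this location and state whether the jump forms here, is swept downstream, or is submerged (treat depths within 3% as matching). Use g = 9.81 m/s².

y₂ = 0.836 m; the jump forms here

Fr₁ = V₁/√(g·y₁) = 5.96/√(9.81×0.109) = 5.76.
By Bélanger, y₂/y₁ = ½[√(1 + 8Fr₁²) − 1] = ½[√266.8 − 1] = 7.67.
y₂ = 7.67 × 0.109 = 0.836 m.
Tailwater y_tw = 0.843 m: y_tw ≈ y₂, so the jump forms here.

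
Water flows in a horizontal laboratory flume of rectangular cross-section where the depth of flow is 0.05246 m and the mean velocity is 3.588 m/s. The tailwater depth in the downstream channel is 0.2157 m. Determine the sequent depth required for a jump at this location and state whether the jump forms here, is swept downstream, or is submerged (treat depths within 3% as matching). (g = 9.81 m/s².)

y₂ = 0.3458 m; the jump is swept downstream

Fr₁ = V₁/√(g·y₁) = 3.588/√(9.81×0.05246) = 5.002.
Conjugate-depth relation: y₂/y₁ = ½[√(1 + 8Fr₁²) − 1] = ½[√201.12 − 1] = 6.591.
y₂ = 6.591 × 0.05246 = 0.3458 m.
Tailwater y_tw = 0.2157 m: y_tw < y₂, so the jump is swept downstream.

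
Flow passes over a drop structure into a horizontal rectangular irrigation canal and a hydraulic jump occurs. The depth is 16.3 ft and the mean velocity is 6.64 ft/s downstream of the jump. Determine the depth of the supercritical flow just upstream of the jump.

Fr₂ = V₂/√(g·y₂) = 6.64/√(32.2×16.3) = 0.290.
From the momentum equation (using Fr₂), y₁/y₂ = ½[√(1 + 8Fr₂²) − 1] = ½[√1.672 − 1] = 0.147.
y₁ = 0.147 × 16.3 = 2.39 ft.

y₁ = 2.39 ft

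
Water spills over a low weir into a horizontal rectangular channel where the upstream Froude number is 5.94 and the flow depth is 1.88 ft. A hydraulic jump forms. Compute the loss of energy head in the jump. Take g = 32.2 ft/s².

ΔE = 19.6 ft

Fr₁ = 5.94 (given).
Bélanger equation: y₂/y₁ = ½[√(1 + 8Fr₁²) − 1] = ½[√283.3 − 1] = 7.92.
y₂ = 7.92 × 1.88 = 14.9 ft.
V₁ = Fr₁·√(g·y₁) = 5.94×√(32.2×1.88) = 46.2 ft/s; q = V₁·y₁ = 86.9 ft²/s. V₂ = q/y₂ = 86.9/14.9 = 5.84 ft/s. E₁ = y₁ + V₁²/2g = 35.0 ft; E₂ = y₂ + V₂²/2g = 15.4 ft. ΔE = E₁ − E₂ = 19.6 ft.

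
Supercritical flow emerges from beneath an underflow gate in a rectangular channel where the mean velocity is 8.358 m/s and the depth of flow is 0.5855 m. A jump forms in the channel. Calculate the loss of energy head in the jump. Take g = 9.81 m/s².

ΔE = 1.357 m

Fr₁ = V₁/√(g·y₁) = 8.358/√(9.81×0.5855) = 3.487.
From the momentum equation for a rectangular channel, y₂/y₁ = ½[√(1 + 8Fr₁²) − 1] = ½[√98.297 − 1] = 4.457.
y₂ = 4.457 × 0.5855 = 2.610 m.
q = V₁·y₁ = 8.358 × 0.5855 = 4.894 m²/s. V₂ = q/y₂ = 4.894/2.610 = 1.875 m/s. E₁ = y₁ + V₁²/2g = 4.146 m; E₂ = y₂ + V₂²/2g = 2.789 m. ΔE = E₁ − E₂ = 1.357 m.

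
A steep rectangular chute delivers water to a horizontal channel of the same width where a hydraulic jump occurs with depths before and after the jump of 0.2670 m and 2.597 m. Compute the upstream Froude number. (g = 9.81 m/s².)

Fr₁ = 7.223

For a rectangular channel the momentum equation gives q² = ½·g·y₁·y₂·(y₁ + y₂) = ½×9.81×0.2670×2.597×2.864 = 9.741.
q = √9.741 = 3.121 m²/s.
V₁ = q/y₁ = 11.69 m/s; Fr₁ = V₁/√(g·y₁) = 7.223.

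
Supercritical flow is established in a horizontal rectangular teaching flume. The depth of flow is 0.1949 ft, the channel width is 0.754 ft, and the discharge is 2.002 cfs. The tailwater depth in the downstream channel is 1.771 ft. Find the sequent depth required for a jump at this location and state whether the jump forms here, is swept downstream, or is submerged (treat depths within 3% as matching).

y₂ = 1.405 ft; the jump is submerged

q = Q/b = 2.002/0.754 = 2.655 ft²/s; V₁ = q/y₁ = 13.62 ft/s. Fr₁ = V₁/√(g·y₁) = 5.438.
Bélanger equation: y₂/y₁ = ½[√(1 + 8Fr₁²) − 1] = ½[√237.58 − 1] = 7.207.
y₂ = 7.207 × 0.1949 = 1.405 ft.
Tailwater y_tw = 1.771 ft: y_tw > y₂, so the jump is submerged.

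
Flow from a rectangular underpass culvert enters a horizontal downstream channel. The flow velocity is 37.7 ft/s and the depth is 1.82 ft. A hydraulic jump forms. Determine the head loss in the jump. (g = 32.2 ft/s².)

ΔE = 11.6 ft

Fr₁ = V₁/√(g·y₁) = 37.7/√(32.2×1.82) = 4.92.
Sequent-depth ratio: y₂/y₁ = ½[√(1 + 8Fr₁²) − 1] = ½[√195.0 − 1] = 6.48.
y₂ = 6.48 × 1.82 = 11.8 ft.
q = V₁·y₁ = 37.7 × 1.82 = 68.6 ft²/s. V₂ = q/y₂ = 68.6/11.8 = 5.82 ft/s. E₁ = y₁ + V₁²/2g = 23.9 ft; E₂ = y₂ + V₂²/2g = 12.3 ft. ΔE = E₁ − E₂ = 11.6 ft.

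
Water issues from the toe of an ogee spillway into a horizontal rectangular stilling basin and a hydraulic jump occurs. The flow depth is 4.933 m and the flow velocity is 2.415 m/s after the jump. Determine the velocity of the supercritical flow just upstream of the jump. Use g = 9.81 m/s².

V₁ = 12.03 m/s

Fr₂ = V₂/√(g·y₂) = 2.415/√(9.81×4.933) = 0.3472.
From the momentum equation (using Fr₂), y₁/y₂ = ½[√(1 + 8Fr₂²) − 1] = ½[√1.9641 − 1] = 0.2007.
y₁ = 0.2007 × 4.933 = 0.9903 m.
V₁ = q/y₁ = 11.91/0.9903 = 12.03 m/s.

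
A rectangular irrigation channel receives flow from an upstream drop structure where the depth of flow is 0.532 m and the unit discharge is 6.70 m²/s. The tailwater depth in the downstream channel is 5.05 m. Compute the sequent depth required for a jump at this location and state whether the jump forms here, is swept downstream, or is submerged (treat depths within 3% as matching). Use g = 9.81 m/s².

y₂ = 3.89 m; the jump is submerged

V₁ = q/y₁ = 6.70/0.532 = 12.6 m/s. Fr₁ = V₁/√(g·y₁) = 12.6/√(9.81×0.532) = 5.51.
Sequent-depth ratio: y₂/y₁ = ½[√(1 + 8Fr₁²) − 1] = ½[√244.1 − 1] = 7.31.
y₂ = 7.31 × 0.532 = 3.89 m.
Tailwater y_tw = 5.05 m: y_tw > y₂, so the jump is submerged.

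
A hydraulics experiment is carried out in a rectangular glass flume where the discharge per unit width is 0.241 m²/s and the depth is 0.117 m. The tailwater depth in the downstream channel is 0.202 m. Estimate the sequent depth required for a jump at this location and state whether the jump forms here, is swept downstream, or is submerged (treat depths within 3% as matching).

y₂ = 0.265 m; the jump is swept downstream

V₁ = q/y₁ = 0.241/0.117 = 2.06 m/s. Fr₁ = V₁/√(g·y₁) = 2.06/√(9.81×0.117) = 1.92.
By Bélanger, y₂/y₁ = ½[√(1 + 8Fr₁²) − 1] = ½[√30.57 − 1] = 2.26.
y₂ = 2.26 × 0.117 = 0.265 m.
Tailwater y_tw = 0.202 m: y_tw < y₂, so the jump is swept downstream.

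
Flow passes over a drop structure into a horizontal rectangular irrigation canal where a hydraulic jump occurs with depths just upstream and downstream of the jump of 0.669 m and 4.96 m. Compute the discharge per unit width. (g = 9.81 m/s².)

q = 9.57 m²/s

For a rectangular channel the momentum equation gives q² = ½·g·y₁·y₂·(y₁ + y₂) = ½×9.81×0.669×4.96×5.63 = 91.6.
q = √91.6 = 9.57 m²/s.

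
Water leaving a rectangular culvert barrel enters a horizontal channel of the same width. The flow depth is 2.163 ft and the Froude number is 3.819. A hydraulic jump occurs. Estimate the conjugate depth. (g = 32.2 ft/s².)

Fr₁ = 3.819 (given).
From the momentum equation for a rectangular channel, y₂/y₁ = ½[√(1 + 8Fr₁²) − 1] = ½[√117.68 − 1] = 4.924.
y₂ = 4.924 × 2.163 = 10.65 ft.

y₂ = 10.65 ft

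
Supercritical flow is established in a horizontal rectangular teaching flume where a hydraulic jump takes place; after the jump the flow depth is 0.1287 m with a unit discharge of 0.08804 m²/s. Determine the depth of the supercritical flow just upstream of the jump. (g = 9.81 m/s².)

V₂ = q/y₂ = 0.08804/0.1287 = 0.6841 m/s; Fr₂ = V₂/√(g·y₂) = 0.6088.
From the momentum equation (using Fr₂), y₁/y₂ = ½[√(1 + 8Fr₂²) − 1] = ½[√3.9651 − 1] = 0.4956.
y₁ = 0.4956 × 0.1287 = 0.06379 m.

y₁ = 0.06379 m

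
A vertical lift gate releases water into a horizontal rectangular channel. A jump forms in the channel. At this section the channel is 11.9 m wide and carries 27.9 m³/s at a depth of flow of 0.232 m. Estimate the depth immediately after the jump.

y₂ = 2.08 m

q = Q/b = 27.9/11.9 = 2.34 m²/s; V₁ = q/y₁ = 10.1 m/s. Fr₁ = V₁/√(g·y₁) = 6.70.
From the momentum equation for a rectangular channel, y₂/y₁ = ½[√(1 + 8Fr₁²) − 1] = ½[√360.0 − 1] = 8.99.
y₂ = 8.99 × 0.232 = 2.08 m.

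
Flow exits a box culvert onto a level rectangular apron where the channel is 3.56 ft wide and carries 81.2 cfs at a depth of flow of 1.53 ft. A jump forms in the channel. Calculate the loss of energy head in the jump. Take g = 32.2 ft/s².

ΔE = 0.554 ft

q = Q/b = 81.2/3.56 = 22.8 ft²/s; V₁ = q/y₁ = 14.9 ft/s. Fr₁ = V₁/√(g·y₁) = 2.12.
Sequent-depth ratio: y₂/y₁ = ½[√(1 + 8Fr₁²) − 1] = ½[√37.09 − 1] = 2.55.
y₂ = 2.55 × 1.53 = 3.89 ft.
V₂ = q/y₂ = 22.8/3.89 = 5.86 ft/s. E₁ = y₁ + V₁²/2g = 4.98 ft; E₂ = y₂ + V₂²/2g = 4.43 ft. ΔE = E₁ − E₂ = 0.554 ft.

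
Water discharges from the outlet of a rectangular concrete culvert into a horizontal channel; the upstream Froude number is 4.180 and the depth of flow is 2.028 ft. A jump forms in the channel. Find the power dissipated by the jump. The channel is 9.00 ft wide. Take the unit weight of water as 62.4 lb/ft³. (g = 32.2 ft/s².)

P = 568.5 hp

Fr₁ = 4.180 (given).
By Bélanger, y₂/y₁ = ½[√(1 + 8Fr₁²) − 1] = ½[√140.78 − 1] = 5.433.
y₂ = 5.433 × 2.028 = 11.02 ft.
Head loss: ΔE = (y₂ − y₁)³/(4y₁y₂) = (11.02 − 2.028)³/(4×2.028×11.02) = 726.4/89.37 = 8.128 ft.
V₁ = Fr₁·√(g·y₁) = 4.180×√(32.2×2.028) = 33.78 ft/s; q = V₁·y₁ = 68.50 ft²/s. Q = q·b = 68.50 × 9.00 = 616.5 cfs. P = γ·Q·ΔE/550 = 62.4 × 616.5 × 8.128 / 550 = 568.5 hp.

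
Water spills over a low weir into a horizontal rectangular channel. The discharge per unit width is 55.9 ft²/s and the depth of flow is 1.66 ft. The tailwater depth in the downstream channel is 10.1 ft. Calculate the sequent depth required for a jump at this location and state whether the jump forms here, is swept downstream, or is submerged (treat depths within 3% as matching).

V₁ = q/y₁ = 55.9/1.66 = 33.7 ft/s. Fr₁ = V₁/√(g·y₁) = 33.7/√(32.2×1.66) = 4.61.
Bélanger equation: y₂/y₁ = ½[√(1 + 8Fr₁²) − 1] = ½[√170.7 − 1] = 6.03.
y₂ = 6.03 × 1.66 = 10.0 ft.
Tailwater y_tw = 10.1 ft: y_tw ≈ y₂, so the jump forms here.

y₂ = 10.0 ft; the jump forms here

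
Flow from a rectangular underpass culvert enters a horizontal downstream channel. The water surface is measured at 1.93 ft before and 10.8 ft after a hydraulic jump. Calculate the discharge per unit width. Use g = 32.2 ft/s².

For a rectangular channel the momentum equation gives q² = ½·g·y₁·y₂·(y₁ + y₂) = ½×32.2×1.93×10.8×12.7 = 4272.
q = √4272 = 65.4 ft²/s.

q = 65.4 ft²/s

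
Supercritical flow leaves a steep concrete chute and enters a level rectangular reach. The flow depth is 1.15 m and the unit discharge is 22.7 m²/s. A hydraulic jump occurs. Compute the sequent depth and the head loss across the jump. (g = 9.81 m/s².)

y₂ = 9.00 m; ΔE = 11.7 m

V₁ = q/y₁ = 22.7/1.15 = 19.7 m/s. Fr₁ = V₁/√(g·y₁) = 19.7/√(9.81×1.15) = 5.88.
From the momentum equation for a rectangular channel, y₂/y₁ = ½[√(1 + 8Fr₁²) − 1] = ½[√277.3 − 1] = 7.83.
y₂ = 7.83 × 1.15 = 9.00 m.
V₂ = q/y₂ = 22.7/9.00 = 2.52 m/s. E₁ = y₁ + V₁²/2g = 21.0 m; E₂ = y₂ + V₂²/2g = 9.32 m. ΔE = E₁ − E₂ = 11.7 m.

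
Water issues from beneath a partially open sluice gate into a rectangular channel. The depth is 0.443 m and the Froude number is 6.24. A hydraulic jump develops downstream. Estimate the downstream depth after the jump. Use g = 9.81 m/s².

y₂ = 3.69 m

Fr₁ = 6.24 (given).
Sequent-depth ratio: y₂/y₁ = ½[√(1 + 8Fr₁²) − 1] = ½[√312.5 − 1] = 8.34.
y₂ = 8.34 × 0.443 = 3.69 m.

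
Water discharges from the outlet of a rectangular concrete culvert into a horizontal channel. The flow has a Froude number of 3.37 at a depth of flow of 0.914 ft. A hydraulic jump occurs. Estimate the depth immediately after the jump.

y₂ = 3.92 ft

Fr₁ = 3.37 (given).
From the momentum equation for a rectangular channel, y₂/y₁ = ½[√(1 + 8Fr₁²) − 1] = ½[√91.86 − 1] = 4.29.
y₂ = 4.29 × 0.914 = 3.92 ft.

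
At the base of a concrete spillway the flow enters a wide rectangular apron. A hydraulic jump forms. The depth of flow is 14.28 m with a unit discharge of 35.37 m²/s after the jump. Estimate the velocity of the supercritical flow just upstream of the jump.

V₂ = q/y₂ = 35.37/14.28 = 2.477 m/s; Fr₂ = V₂/√(g·y₂) = 0.2093.
From the momentum equation (using Fr₂), y₁/y₂ = ½[√(1 + 8Fr₂²) − 1] = ½[√1.3504 − 1] = 0.08102.
y₁ = 0.08102 × 14.28 = 1.157 m.
V₁ = q/y₁ = 35.37/1.157 = 30.57 m/s.

V₁ = 30.57 m/s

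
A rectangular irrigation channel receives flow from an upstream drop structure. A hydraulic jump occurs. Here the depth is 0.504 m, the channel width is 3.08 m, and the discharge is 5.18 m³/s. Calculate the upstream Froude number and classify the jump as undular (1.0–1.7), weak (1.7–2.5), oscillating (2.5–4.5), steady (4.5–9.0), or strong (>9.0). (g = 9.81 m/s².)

q = Q/b = 5.18/3.08 = 1.68 m²/s; V₁ = q/y₁ = 3.34 m/s. Fr₁ = V₁/√(g·y₁) = 1.50.
Fr₁ = 1.50 lies in the undular range.

Fr₁ = 1.50; undular jump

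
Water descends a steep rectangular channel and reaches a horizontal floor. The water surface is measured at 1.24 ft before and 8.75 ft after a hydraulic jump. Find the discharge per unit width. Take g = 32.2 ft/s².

For a rectangular channel the momentum equation gives q² = ½·g·y₁·y₂·(y₁ + y₂) = ½×32.2×1.24×8.75×9.99 = 1745.
q = √1745 = 41.8 ft²/s.

q = 41.8 ft²/s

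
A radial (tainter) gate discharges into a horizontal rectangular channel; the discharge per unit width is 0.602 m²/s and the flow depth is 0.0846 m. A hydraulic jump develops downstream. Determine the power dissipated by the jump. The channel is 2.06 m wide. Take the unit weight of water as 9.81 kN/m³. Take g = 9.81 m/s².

V₁ = q/y₁ = 0.602/0.0846 = 7.12 m/s. Fr₁ = V₁/√(g·y₁) = 7.12/√(9.81×0.0846) = 7.81.
By Bélanger, y₂/y₁ = ½[√(1 + 8Fr₁²) − 1] = ½[√489.1 − 1] = 10.6.
y₂ = 10.6 × 0.0846 = 0.893 m.
V₂ = q/y₂ = 0.602/0.893 = 0.674 m/s. E₁ = y₁ + V₁²/2g = 2.67 m; E₂ = y₂ + V₂²/2g = 0.916 m. ΔE = E₁ − E₂ = 1.75 m.
Q = q·b = 0.602 × 2.06 = 1.24 m³/s. P = γ·Q·ΔE = 9.81 × 1.24 × 1.75 = 21.3 kW.

P = 21.3 kW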